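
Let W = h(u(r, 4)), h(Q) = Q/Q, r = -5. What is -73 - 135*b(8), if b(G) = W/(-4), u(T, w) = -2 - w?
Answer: -157/4 ≈ -39.250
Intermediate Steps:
h(Q) = 1
W = 1
b(G) = -¼ (b(G) = 1/(-4) = 1*(-¼) = -¼)
-73 - 135*b(8) = -73 - 135*(-¼) = -73 + 135/4 = -157/4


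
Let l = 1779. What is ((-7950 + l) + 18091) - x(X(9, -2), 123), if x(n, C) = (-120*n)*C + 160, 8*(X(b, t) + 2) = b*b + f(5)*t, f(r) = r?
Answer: 113235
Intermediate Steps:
X(b, t) = -2 + b²/8 + 5*t/8 (X(b, t) = -2 + (b*b + 5*t)/8 = -2 + (b² + 5*t)/8 = -2 + (b²/8 + 5*t/8) = -2 + b²/8 + 5*t/8)
x(n, C) = 160 - 120*C*n (x(n, C) = -120*C*n + 160 = 160 - 120*C*n)
((-7950 + l) + 18091) - x(X(9, -2), 123) = ((-7950 + 1779) + 18091) - (160 - 120*123*(-2 + (⅛)*9² + (5/8)*(-2))) = (-6171 + 18091) - (160 - 120*123*(-2 + (⅛)*81 - 5/4)) = 11920 - (160 - 120*123*(-2 + 81/8 - 5/4)) = 11920 - (160 - 120*123*55/8) = 11920 - (160 - 101475) = 11920 - 1*(-101315) = 11920 + 101315 = 113235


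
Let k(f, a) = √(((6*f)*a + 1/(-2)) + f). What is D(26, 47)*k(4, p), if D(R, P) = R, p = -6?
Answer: 13*I*√562 ≈ 308.19*I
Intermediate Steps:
k(f, a) = √(-½ + f + 6*a*f) (k(f, a) = √((6*a*f - ½) + f) = √((-½ + 6*a*f) + f) = √(-½ + f + 6*a*f))
D(26, 47)*k(4, p) = 26*(√(-2 + 4*4 + 24*(-6)*4)/2) = 26*(√(-2 + 16 - 576)/2) = 26*(√(-562)/2) = 26*((I*√562)/2) = 26*(I*√562/2) = 13*I*√562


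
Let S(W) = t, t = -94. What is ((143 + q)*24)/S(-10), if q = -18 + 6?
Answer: -1572/47 ≈ -33.447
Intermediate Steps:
q = -12
S(W) = -94
((143 + q)*24)/S(-10) = ((143 - 12)*24)/(-94) = (131*24)*(-1/94) = 3144*(-1/94) = -1572/47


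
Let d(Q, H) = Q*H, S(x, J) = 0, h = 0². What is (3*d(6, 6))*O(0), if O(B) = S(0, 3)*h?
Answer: 0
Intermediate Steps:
h = 0
d(Q, H) = H*Q
O(B) = 0 (O(B) = 0*0 = 0)
(3*d(6, 6))*O(0) = (3*(6*6))*0 = (3*36)*0 = 108*0 = 0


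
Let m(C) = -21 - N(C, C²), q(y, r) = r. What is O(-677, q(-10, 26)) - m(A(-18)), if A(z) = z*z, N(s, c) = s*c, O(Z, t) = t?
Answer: 34012271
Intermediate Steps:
N(s, c) = c*s
A(z) = z²
m(C) = -21 - C³ (m(C) = -21 - C²*C = -21 - C³)
O(-677, q(-10, 26)) - m(A(-18)) = 26 - (-21 - ((-18)²)³) = 26 - (-21 - 1*324³) = 26 - (-21 - 1*34012224) = 26 - (-21 - 34012224) = 26 - 1*(-34012245) = 26 + 34012245 = 34012271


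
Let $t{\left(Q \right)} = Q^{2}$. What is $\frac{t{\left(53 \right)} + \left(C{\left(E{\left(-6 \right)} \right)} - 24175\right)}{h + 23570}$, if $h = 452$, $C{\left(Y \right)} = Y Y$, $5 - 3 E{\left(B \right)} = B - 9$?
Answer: $- \frac{95947}{108099} \approx -0.88758$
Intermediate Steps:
$E{\left(B \right)} = \frac{14}{3} - \frac{B}{3}$ ($E{\left(B \right)} = \frac{5}{3} - \frac{B - 9}{3} = \frac{5}{3} - \frac{-9 + B}{3} = \frac{5}{3} - \left(-3 + \frac{B}{3}\right) = \frac{14}{3} - \frac{B}{3}$)
$C{\left(Y \right)} = Y^{2}$
$\frac{t{\left(53 \right)} + \left(C{\left(E{\left(-6 \right)} \right)} - 24175\right)}{h + 23570} = \frac{53^{2} + \left(\left(\frac{14}{3} - -2\right)^{2} - 24175\right)}{452 + 23570} = \frac{2809 - \left(24175 - \left(\frac{14}{3} + 2\right)^{2}\right)}{24022} = \left(2809 - \left(24175 - \left(\frac{20}{3}\right)^{2}\right)\right) \frac{1}{24022} = \left(2809 + \left(\frac{400}{9} - 24175\right)\right) \frac{1}{24022} = \left(2809 - \frac{217175}{9}\right) \frac{1}{24022} = \left(- \frac{191894}{9}\right) \frac{1}{24022} = - \frac{95947}{108099}$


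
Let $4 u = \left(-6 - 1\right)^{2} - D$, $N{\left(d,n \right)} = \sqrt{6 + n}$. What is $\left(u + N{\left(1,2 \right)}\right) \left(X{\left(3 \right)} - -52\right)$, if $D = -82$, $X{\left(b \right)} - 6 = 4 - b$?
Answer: $\frac{7729}{4} + 118 \sqrt{2} \approx 2099.1$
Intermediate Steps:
$X{\left(b \right)} = 10 - b$ ($X{\left(b \right)} = 6 - \left(-4 + b\right) = 10 - b$)
$u = \frac{131}{4}$ ($u = \frac{\left(-6 - 1\right)^{2} - -82}{4} = \frac{\left(-7\right)^{2} + 82}{4} = \frac{49 + 82}{4} = \frac{1}{4} \cdot 131 = \frac{131}{4} \approx 32.75$)
$\left(u + N{\left(1,2 \right)}\right) \left(X{\left(3 \right)} - -52\right) = \left(\frac{131}{4} + \sqrt{6 + 2}\right) \left(\left(10 - 3\right) - -52\right) = \left(\frac{131}{4} + \sqrt{8}\right) \left(\left(10 - 3\right) + 52\right) = \left(\frac{131}{4} + 2 \sqrt{2}\right) \left(7 + 52\right) = \left(\frac{131}{4} + 2 \sqrt{2}\right) 59 = \frac{7729}{4} + 118 \sqrt{2}$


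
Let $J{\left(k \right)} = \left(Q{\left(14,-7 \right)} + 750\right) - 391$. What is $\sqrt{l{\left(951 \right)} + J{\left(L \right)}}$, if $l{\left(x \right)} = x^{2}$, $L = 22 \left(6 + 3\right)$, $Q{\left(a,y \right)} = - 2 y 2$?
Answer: $6 \sqrt{25133} \approx 951.2$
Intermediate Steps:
$Q{\left(a,y \right)} = - 4 y$
$L = 198$ ($L = 22 \cdot 9 = 198$)
$J{\left(k \right)} = 387$ ($J{\left(k \right)} = \left(\left(-4\right) \left(-7\right) + 750\right) - 391 = \left(28 + 750\right) - 391 = 778 - 391 = 387$)
$\sqrt{l{\left(951 \right)} + J{\left(L \right)}} = \sqrt{951^{2} + 387} = \sqrt{904401 + 387} = \sqrt{904788} = 6 \sqrt{25133}$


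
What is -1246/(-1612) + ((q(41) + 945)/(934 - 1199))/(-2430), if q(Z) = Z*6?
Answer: 33511733/43251975 ≈ 0.77480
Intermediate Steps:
q(Z) = 6*Z
-1246/(-1612) + ((q(41) + 945)/(934 - 1199))/(-2430) = -1246/(-1612) + ((6*41 + 945)/(934 - 1199))/(-2430) = -1246*(-1/1612) + ((246 + 945)/(-265))*(-1/2430) = 623/806 + (1191*(-1/265))*(-1/2430) = 623/806 - 1191/265*(-1/2430) = 623/806 + 397/214650 = 33511733/43251975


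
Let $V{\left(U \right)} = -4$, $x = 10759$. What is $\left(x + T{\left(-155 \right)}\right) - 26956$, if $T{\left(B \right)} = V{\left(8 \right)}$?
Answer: $-16201$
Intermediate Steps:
$T{\left(B \right)} = -4$
$\left(x + T{\left(-155 \right)}\right) - 26956 = \left(10759 - 4\right) - 26956 = 10755 - 26956 = -16201$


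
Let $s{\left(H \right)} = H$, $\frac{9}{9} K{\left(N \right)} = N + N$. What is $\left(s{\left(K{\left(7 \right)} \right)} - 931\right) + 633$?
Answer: $-284$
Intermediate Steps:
$K{\left(N \right)} = 2 N$ ($K{\left(N \right)} = N + N = 2 N$)
$\left(s{\left(K{\left(7 \right)} \right)} - 931\right) + 633 = \left(2 \cdot 7 - 931\right) + 633 = \left(14 - 931\right) + 633 = -917 + 633 = -284$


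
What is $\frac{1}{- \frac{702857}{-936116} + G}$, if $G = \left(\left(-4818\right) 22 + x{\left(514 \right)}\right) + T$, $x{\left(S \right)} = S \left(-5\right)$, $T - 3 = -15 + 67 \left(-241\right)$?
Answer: $- \frac{936116}{116756365243} \approx -8.0177 \cdot 10^{-6}$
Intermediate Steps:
$T = -16159$ ($T = 3 + \left(-15 + 67 \left(-241\right)\right) = 3 - 16162 = -16159$)
$x{\left(S \right)} = - 5 S$
$G = -124725$ ($G = \left(\left(-4818\right) 22 - 2570\right) - 16159 = \left(-105996 - 2570\right) - 16159 = -108566 - 16159 = -124725$)
$\frac{1}{- \frac{702857}{-936116} + G} = \frac{1}{- \frac{702857}{-936116} - 124725} = \frac{1}{\left(-702857\right) \left(- \frac{1}{936116}\right) - 124725} = \frac{1}{\frac{702857}{936116} - 124725} = \frac{1}{- \frac{116756365243}{936116}} = - \frac{936116}{116756365243}$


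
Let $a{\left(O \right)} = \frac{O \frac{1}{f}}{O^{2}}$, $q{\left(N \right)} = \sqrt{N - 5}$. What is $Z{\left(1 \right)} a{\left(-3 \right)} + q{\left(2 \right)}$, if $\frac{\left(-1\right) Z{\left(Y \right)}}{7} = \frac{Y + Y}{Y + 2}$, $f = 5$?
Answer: $\frac{14}{45} + i \sqrt{3} \approx 0.31111 + 1.732 i$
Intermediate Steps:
$q{\left(N \right)} = \sqrt{-5 + N}$
$Z{\left(Y \right)} = - \frac{14 Y}{2 + Y}$ ($Z{\left(Y \right)} = - 7 \frac{Y + Y}{Y + 2} = - 7 \frac{2 Y}{2 + Y} = - \frac{14 Y}{2 + Y}$)
$a{\left(O \right)} = \frac{1}{5 O}$ ($a{\left(O \right)} = \frac{O \frac{1}{5}}{O^{2}} = \frac{\frac{1}{5} O}{O^{2}} = \frac{1}{5 O}$)
$Z{\left(1 \right)} a{\left(-3 \right)} + q{\left(2 \right)} = \left(-14\right) 1 \frac{1}{2 + 1} \frac{1}{5 \left(-3\right)} + \sqrt{-5 + 2} = \left(-14\right) 1 \cdot \frac{1}{3} \cdot \frac{1}{5} \left(- \frac{1}{3}\right) + \sqrt{-3} = \left(-14\right) 1 \cdot \frac{1}{3} \left(- \frac{1}{15}\right) + i \sqrt{3} = \left(- \frac{14}{3}\right) \left(- \frac{1}{15}\right) + i \sqrt{3} = \frac{14}{45} + i \sqrt{3}$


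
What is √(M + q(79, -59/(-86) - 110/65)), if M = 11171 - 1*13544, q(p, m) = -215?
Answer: 2*I*√647 ≈ 50.872*I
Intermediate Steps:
M = -2373 (M = 11171 - 13544 = -2373)
√(M + q(79, -59/(-86) - 110/65)) = √(-2373 - 215) = √(-2588) = 2*I*√647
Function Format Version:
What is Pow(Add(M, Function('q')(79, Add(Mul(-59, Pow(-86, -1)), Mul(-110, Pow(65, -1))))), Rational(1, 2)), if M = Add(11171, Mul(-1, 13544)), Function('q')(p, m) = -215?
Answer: Mul(2, I, Pow(647, Rational(1, 2))) ≈ Mul(50.872, I)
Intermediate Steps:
M = -2373 (M = Add(11171, -13544) = -2373)
Pow(Add(M, Function('q')(79, Add(Mul(-59, Pow(-86, -1)), Mul(-110, Pow(65, -1))))), Rational(1, 2)) = Pow(Add(-2373, -215), Rational(1, 2)) = Pow(-2588, Rational(1, 2)) = Mul(2, I, Pow(647, Rational(1, 2)))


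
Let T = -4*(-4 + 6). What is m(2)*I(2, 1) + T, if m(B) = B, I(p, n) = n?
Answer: -6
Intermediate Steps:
T = -8 (T = -4*2 = -8)
m(2)*I(2, 1) + T = 2*1 - 8 = 2 - 8 = -6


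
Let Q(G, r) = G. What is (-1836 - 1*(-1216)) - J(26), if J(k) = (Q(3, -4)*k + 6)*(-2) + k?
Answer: -478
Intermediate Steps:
J(k) = -12 - 5*k (J(k) = (3*k + 6)*(-2) + k = (6 + 3*k)*(-2) + k = (-12 - 6*k) + k = -12 - 5*k)
(-1836 - 1*(-1216)) - J(26) = (-1836 - 1*(-1216)) - (-12 - 5*26) = (-1836 + 1216) - (-12 - 130) = -620 - 1*(-142) = -620 + 142 = -478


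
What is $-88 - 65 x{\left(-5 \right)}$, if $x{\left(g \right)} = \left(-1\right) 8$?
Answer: $432$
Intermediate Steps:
$x{\left(g \right)} = -8$
$-88 - 65 x{\left(-5 \right)} = -88 - -520 = -88 + 520 = 432$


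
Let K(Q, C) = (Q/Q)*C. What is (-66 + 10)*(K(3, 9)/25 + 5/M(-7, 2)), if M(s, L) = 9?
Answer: -11536/225 ≈ -51.271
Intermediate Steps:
K(Q, C) = C (K(Q, C) = 1*C = C)
(-66 + 10)*(K(3, 9)/25 + 5/M(-7, 2)) = (-66 + 10)*(9/25 + 5/9) = -56*(9*(1/25) + 5*(1/9)) = -56*(9/25 + 5/9) = -56*206/225 = -11536/225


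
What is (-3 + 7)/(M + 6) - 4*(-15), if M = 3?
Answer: 544/9 ≈ 60.444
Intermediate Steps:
(-3 + 7)/(M + 6) - 4*(-15) = (-3 + 7)/(3 + 6) - 4*(-15) = 4/9 + 60 = 544/9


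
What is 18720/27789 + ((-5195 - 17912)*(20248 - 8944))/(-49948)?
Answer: 604955357346/115667081 ≈ 5230.1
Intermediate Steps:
18720/27789 + ((-5195 - 17912)*(20248 - 8944))/(-49948) = 18720*(1/27789) - 23107*11304*(-1/49948) = 6240/9263 - 261201528*(-1/49948) = 6240/9263 + 65300382/12487 = 604955357346/115667081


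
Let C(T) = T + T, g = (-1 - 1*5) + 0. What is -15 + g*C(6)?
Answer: -87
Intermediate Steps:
g = -6 (g = (-1 - 5) + 0 = -6 + 0 = -6)
C(T) = 2*T
-15 + g*C(6) = -15 - 12*6 = -15 - 6*12 = -15 - 72 = -87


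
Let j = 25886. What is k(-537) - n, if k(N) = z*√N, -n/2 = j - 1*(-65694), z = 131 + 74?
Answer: 183160 + 205*I*√537 ≈ 1.8316e+5 + 4750.5*I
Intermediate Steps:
z = 205
n = -183160 (n = -2*(25886 - 1*(-65694)) = -2*(25886 + 65694) = -2*91580 = -183160)
k(N) = 205*√N
k(-537) - n = 205*√(-537) - 1*(-183160) = 205*(I*√537) + 183160 = 205*I*√537 + 183160 = 183160 + 205*I*√537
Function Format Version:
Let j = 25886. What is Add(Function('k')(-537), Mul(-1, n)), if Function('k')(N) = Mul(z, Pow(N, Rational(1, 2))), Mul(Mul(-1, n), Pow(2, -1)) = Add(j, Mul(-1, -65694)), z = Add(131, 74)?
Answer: Add(183160, Mul(205, I, Pow(537, Rational(1, 2)))) ≈ Add(1.8316e+5, Mul(4750.5, I))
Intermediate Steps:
z = 205
n = -183160 (n = Mul(-2, Add(25886, Mul(-1, -65694))) = Mul(-2, Add(25886, 65694)) = Mul(-2, 91580) = -183160)
Function('k')(N) = Mul(205, Pow(N, Rational(1, 2)))
Add(Function('k')(-537), Mul(-1, n)) = Add(Mul(205, Pow(-537, Rational(1, 2))), Mul(-1, -183160)) = Add(Mul(205, Mul(I, Pow(537, Rational(1, 2)))), 183160) = Add(Mul(205, I, Pow(537, Rational(1, 2))), 183160) = Add(183160, Mul(205, I, Pow(537, Rational(1, 2))))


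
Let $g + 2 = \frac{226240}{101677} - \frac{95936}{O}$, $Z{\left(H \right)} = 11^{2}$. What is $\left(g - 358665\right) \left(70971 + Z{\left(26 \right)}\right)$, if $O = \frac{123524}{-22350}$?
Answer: $- \frac{76186725552913438988}{3139887437} \approx -2.4264 \cdot 10^{10}$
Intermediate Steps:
$O = - \frac{61762}{11175}$ ($O = 123524 \left(- \frac{1}{22350}\right) = - \frac{61762}{11175} \approx -5.5268$)
$Z{\left(H \right)} = 121$
$g = \frac{54503889847366}{3139887437}$ ($g = -2 + \left(\frac{226240}{101677} - \frac{95936}{- \frac{61762}{11175}}\right) = -2 + \left(226240 \cdot \frac{1}{101677} - - \frac{536042400}{30881}\right) = -2 + \left(\frac{226240}{101677} + \frac{536042400}{30881}\right) = -2 + \frac{54510169622240}{3139887437} = \frac{54503889847366}{3139887437} \approx 17359.0$)
$\left(g - 358665\right) \left(70971 + Z{\left(26 \right)}\right) = \left(\frac{54503889847366}{3139887437} - 358665\right) \left(70971 + 121\right) = \left(- \frac{1071663837744239}{3139887437}\right) 71092 = - \frac{76186725552913438988}{3139887437}$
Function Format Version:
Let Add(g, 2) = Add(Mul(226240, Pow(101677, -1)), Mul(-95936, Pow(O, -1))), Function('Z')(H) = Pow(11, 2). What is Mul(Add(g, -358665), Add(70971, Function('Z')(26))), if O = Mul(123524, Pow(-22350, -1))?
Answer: Rational(-76186725552913438988, 3139887437) ≈ -2.4264e+10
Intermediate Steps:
O = Rational(-61762, 11175) (O = Mul(123524, Rational(-1, 22350)) = Rational(-61762, 11175) ≈ -5.5268)
Function('Z')(H) = 121
g = Rational(54503889847366, 3139887437) (g = Add(-2, Add(Mul(226240, Pow(101677, -1)), Mul(-95936, Pow(Rational(-61762, 11175), -1)))) = Add(-2, Add(Mul(226240, Rational(1, 101677)), Mul(-95936, Rational(-11175, 61762)))) = Add(-2, Add(Rational(226240, 101677), Rational(536042400, 30881))) = Add(-2, Rational(54510169622240, 3139887437)) = Rational(54503889847366, 3139887437) ≈ 17359.)
Mul(Add(g, -358665), Add(70971, Function('Z')(26))) = Mul(Add(Rational(54503889847366, 3139887437), -358665), Add(70971, 121)) = Mul(Rational(-1071663837744239, 3139887437), 71092) = Rational(-76186725552913438988, 3139887437)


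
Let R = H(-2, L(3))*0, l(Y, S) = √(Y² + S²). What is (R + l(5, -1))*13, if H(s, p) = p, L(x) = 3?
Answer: 13*√26 ≈ 66.287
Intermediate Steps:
l(Y, S) = √(S² + Y²)
R = 0 (R = 3*0 = 0)
(R + l(5, -1))*13 = (0 + √((-1)² + 5²))*13 = (0 + √(1 + 25))*13 = (0 + √26)*13 = √26*13 = 13*√26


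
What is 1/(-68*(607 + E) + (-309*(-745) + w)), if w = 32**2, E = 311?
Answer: 1/168805 ≈ 5.9240e-6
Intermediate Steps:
w = 1024
1/(-68*(607 + E) + (-309*(-745) + w)) = 1/(-68*(607 + 311) + (-309*(-745) + 1024)) = 1/(-68*918 + (230205 + 1024)) = 1/(-62424 + 231229) = 1/168805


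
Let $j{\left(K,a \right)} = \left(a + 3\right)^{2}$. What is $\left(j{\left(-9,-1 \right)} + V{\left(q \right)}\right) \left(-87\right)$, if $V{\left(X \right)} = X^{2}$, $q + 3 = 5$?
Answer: $-696$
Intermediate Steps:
$q = 2$ ($q = -3 + 5 = 2$)
$j{\left(K,a \right)} = \left(3 + a\right)^{2}$
$\left(j{\left(-9,-1 \right)} + V{\left(q \right)}\right) \left(-87\right) = \left(\left(3 - 1\right)^{2} + 2^{2}\right) \left(-87\right) = \left(2^{2} + 4\right) \left(-87\right) = \left(4 + 4\right) \left(-87\right) = 8 \left(-87\right) = -696$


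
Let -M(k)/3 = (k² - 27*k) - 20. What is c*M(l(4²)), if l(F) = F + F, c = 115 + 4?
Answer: -49980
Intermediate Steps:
c = 119
l(F) = 2*F
M(k) = 60 - 3*k² + 81*k (M(k) = -3*((k² - 27*k) - 20) = -3*(-20 + k² - 27*k) = 60 - 3*k² + 81*k)
c*M(l(4²)) = 119*(60 - 3*(2*4²)² + 81*(2*4²)) = 119*(60 - 3*(2*16)² + 81*(2*16)) = 119*(60 - 3*32² + 81*32) = 119*(60 - 3*1024 + 2592) = 119*(60 - 3072 + 2592) = 119*(-420) = -49980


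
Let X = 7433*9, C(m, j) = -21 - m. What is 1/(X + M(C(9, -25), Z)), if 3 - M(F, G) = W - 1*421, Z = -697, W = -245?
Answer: 1/67566 ≈ 1.4800e-5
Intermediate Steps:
M(F, G) = 669 (M(F, G) = 3 - (-245 - 1*421) = 3 - (-245 - 421) = 3 - 1*(-666) = 3 + 666 = 669)
X = 66897
1/(X + M(C(9, -25), Z)) = 1/(66897 + 669) = 1/67566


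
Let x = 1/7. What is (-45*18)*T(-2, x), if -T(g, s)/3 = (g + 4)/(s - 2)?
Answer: -34020/13 ≈ -2616.9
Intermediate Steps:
x = 1/7 ≈ 0.14286
T(g, s) = -3*(4 + g)/(-2 + s) (T(g, s) = -3*(g + 4)/(s - 2) = -3*(4 + g)/(-2 + s))
(-45*18)*T(-2, x) = (-45*18)*(3*(-4 - 1*(-2))/(-2 + 1/7)) = -2430*(-4 + 2)/(-13/7) = -2430*(-7)*(-2)/13 = -810*42/13 = -34020/13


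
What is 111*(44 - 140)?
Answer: -10656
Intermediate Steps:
111*(44 - 140) = 111*(-96) = -10656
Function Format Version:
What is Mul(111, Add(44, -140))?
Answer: -10656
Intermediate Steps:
Mul(111, Add(44, -140)) = Mul(111, -96) = -10656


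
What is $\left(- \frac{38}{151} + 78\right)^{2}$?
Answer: $\frac{137827600}{22801} \approx 6044.8$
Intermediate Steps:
$\left(- \frac{38}{151} + 78\right)^{2} = \left(\frac{11740}{151}\right)^{2} = \frac{137827600}{22801}$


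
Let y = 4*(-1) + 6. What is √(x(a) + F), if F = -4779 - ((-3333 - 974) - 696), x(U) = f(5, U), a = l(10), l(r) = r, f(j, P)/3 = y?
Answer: √230 ≈ 15.166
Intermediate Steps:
y = 2 (y = -4 + 6 = 2)
f(j, P) = 6 (f(j, P) = 3*2 = 6)
a = 10
x(U) = 6
F = 224 (F = -4779 - (-4307 - 696) = -4779 - 1*(-5003) = -4779 + 5003 = 224)
√(x(a) + F) = √(6 + 224) = √230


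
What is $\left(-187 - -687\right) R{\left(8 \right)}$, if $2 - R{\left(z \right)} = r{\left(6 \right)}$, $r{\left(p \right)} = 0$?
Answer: $1000$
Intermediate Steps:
$R{\left(z \right)} = 2$ ($R{\left(z \right)} = 2 - 0 = 2 + 0 = 2$)
$\left(-187 - -687\right) R{\left(8 \right)} = \left(-187 - -687\right) 2 = \left(-187 + 687\right) 2 = 500 \cdot 2 = 1000$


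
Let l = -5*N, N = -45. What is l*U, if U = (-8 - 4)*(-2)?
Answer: 5400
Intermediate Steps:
U = 24 (U = -12*(-2) = 24)
l = 225 (l = -5*(-45) = 225)
l*U = 225*24 = 5400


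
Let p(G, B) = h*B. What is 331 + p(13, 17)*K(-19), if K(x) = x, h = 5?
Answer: -1284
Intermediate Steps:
p(G, B) = 5*B
331 + p(13, 17)*K(-19) = 331 + (5*17)*(-19) = 331 + 85*(-19) = 331 - 1615 = -1284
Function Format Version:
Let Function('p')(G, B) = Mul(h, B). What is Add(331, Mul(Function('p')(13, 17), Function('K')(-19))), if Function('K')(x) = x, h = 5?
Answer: -1284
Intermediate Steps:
Function('p')(G, B) = Mul(5, B)
Add(331, Mul(Function('p')(13, 17), Function('K')(-19))) = Add(331, Mul(Mul(5, 17), -19)) = Add(331, Mul(85, -19)) = Add(331, -1615) = -1284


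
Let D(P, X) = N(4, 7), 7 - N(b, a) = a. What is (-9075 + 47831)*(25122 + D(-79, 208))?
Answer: 973628232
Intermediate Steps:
N(b, a) = 7 - a
D(P, X) = 0 (D(P, X) = 7 - 1*7 = 7 - 7 = 0)
(-9075 + 47831)*(25122 + D(-79, 208)) = (-9075 + 47831)*(25122 + 0) = 38756*25122 = 973628232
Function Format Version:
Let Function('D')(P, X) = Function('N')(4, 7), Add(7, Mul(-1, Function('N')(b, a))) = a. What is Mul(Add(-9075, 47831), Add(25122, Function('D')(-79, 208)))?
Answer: 973628232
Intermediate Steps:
Function('N')(b, a) = Add(7, Mul(-1, a))
Function('D')(P, X) = 0 (Function('D')(P, X) = Add(7, Mul(-1, 7)) = Add(7, -7) = 0)
Mul(Add(-9075, 47831), Add(25122, Function('D')(-79, 208))) = Mul(Add(-9075, 47831), Add(25122, 0)) = Mul(38756, 25122) = 973628232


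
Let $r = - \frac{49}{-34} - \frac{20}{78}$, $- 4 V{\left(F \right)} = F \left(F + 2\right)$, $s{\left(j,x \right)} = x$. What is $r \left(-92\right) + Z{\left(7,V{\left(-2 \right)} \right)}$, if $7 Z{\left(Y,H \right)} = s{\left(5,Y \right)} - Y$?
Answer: $- \frac{72266}{663} \approx -109.0$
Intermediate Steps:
$V{\left(F \right)} = - \frac{F \left(2 + F\right)}{4}$ ($V{\left(F \right)} = - \frac{F \left(F + 2\right)}{4} = - \frac{F \left(2 + F\right)}{4}$)
$r = \frac{1571}{1326}$ ($r = \left(-49\right) \left(- \frac{1}{34}\right) - \frac{10}{39} = \frac{49}{34} - \frac{10}{39} = \frac{1571}{1326} \approx 1.1848$)
$Z{\left(Y,H \right)} = 0$ ($Z{\left(Y,H \right)} = \frac{Y - Y}{7} = \frac{1}{7} \cdot 0 = 0$)
$r \left(-92\right) + Z{\left(7,V{\left(-2 \right)} \right)} = \frac{1571}{1326} \left(-92\right) + 0 = - \frac{72266}{663} + 0 = - \frac{72266}{663}$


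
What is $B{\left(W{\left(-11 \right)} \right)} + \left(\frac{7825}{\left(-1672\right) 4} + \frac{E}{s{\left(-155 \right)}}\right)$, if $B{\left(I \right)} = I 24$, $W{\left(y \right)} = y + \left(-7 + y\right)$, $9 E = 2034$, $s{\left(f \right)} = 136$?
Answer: $- \frac{79076505}{113696} \approx -695.51$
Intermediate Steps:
$E = 226$ ($E = \frac{1}{9} \cdot 2034 = 226$)
$W{\left(y \right)} = -7 + 2 y$
$B{\left(I \right)} = 24 I$
$B{\left(W{\left(-11 \right)} \right)} + \left(\frac{7825}{\left(-1672\right) 4} + \frac{E}{s{\left(-155 \right)}}\right) = 24 \left(-7 + 2 \left(-11\right)\right) + \left(\frac{7825}{\left(-1672\right) 4} + \frac{226}{136}\right) = 24 \left(-7 - 22\right) + \left(\frac{7825}{-6688} + 226 \cdot \frac{1}{136}\right) = 24 \left(-29\right) + \left(7825 \left(- \frac{1}{6688}\right) + \frac{113}{68}\right) = -696 + \left(- \frac{7825}{6688} + \frac{113}{68}\right) = -696 + \frac{55911}{113696} = - \frac{79076505}{113696}$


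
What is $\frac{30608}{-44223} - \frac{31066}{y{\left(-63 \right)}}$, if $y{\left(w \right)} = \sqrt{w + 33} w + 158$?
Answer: $- \frac{110737002058}{3184807791} - \frac{978579 i \sqrt{30}}{72017} \approx -34.77 - 74.425 i$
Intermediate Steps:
$y{\left(w \right)} = 158 + w \sqrt{33 + w}$ ($y{\left(w \right)} = \sqrt{33 + w} w + 158 = w \sqrt{33 + w} + 158 = 158 + w \sqrt{33 + w}$)
$\frac{30608}{-44223} - \frac{31066}{y{\left(-63 \right)}} = \frac{30608}{-44223} - \frac{31066}{158 - 63 \sqrt{33 - 63}} = 30608 \left(- \frac{1}{44223}\right) - \frac{31066}{158 - 63 \sqrt{-30}} = - \frac{30608}{44223} - \frac{31066}{158 - 63 i \sqrt{30}}$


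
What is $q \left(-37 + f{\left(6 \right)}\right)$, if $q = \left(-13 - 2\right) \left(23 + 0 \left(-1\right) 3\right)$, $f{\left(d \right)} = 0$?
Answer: $12765$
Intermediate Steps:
$q = -345$ ($q = - 15 \left(23 + 0 \cdot 3\right) = - 15 \left(23 + 0\right) = \left(-15\right) 23 = -345$)
$q \left(-37 + f{\left(6 \right)}\right) = - 345 \left(-37 + 0\right) = \left(-345\right) \left(-37\right) = 12765$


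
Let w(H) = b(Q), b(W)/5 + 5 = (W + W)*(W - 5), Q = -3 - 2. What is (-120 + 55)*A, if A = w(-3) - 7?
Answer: -30420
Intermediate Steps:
Q = -5
b(W) = -25 + 10*W*(-5 + W) (b(W) = -25 + 5*((W + W)*(W - 5)) = -25 + 5*((2*W)*(-5 + W)) = -25 + 5*(2*W*(-5 + W)) = -25 + 10*W*(-5 + W))
w(H) = 475 (w(H) = -25 - 50*(-5) + 10*(-5)² = -25 + 250 + 10*25 = -25 + 250 + 250 = 475)
A = 468 (A = 475 - 7 = 468)
(-120 + 55)*A = (-120 + 55)*468 = -65*468 = -30420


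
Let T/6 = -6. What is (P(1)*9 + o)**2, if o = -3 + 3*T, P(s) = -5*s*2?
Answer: 40401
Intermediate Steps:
T = -36 (T = 6*(-6) = -36)
P(s) = -10*s
o = -111 (o = -3 + 3*(-36) = -3 - 108 = -111)
(P(1)*9 + o)**2 = (-10*1*9 - 111)**2 = (-10*9 - 111)**2 = (-90 - 111)**2 = (-201)**2 = 40401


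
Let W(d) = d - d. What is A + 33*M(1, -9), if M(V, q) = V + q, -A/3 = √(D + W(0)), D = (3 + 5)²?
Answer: -288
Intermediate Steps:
W(d) = 0
D = 64 (D = 8² = 64)
A = -24 (A = -3*√(64 + 0) = -3*√64 = -3*8 = -24)
A + 33*M(1, -9) = -24 + 33*(1 - 9) = -24 + 33*(-8) = -24 - 264 = -288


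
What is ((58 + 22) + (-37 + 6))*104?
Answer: 5096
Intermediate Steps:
((58 + 22) + (-37 + 6))*104 = (80 - 31)*104 = 49*104 = 5096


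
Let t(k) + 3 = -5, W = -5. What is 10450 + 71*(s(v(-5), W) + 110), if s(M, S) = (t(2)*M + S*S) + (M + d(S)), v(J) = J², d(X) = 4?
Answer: 7894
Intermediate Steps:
t(k) = -8 (t(k) = -3 - 5 = -8)
s(M, S) = 4 + S² - 7*M (s(M, S) = (-8*M + S*S) + (M + 4) = (-8*M + S²) + (4 + M) = (S² - 8*M) + (4 + M) = 4 + S² - 7*M)
10450 + 71*(s(v(-5), W) + 110) = 10450 + 71*((4 + (-5)² - 7*(-5)²) + 110) = 10450 + 71*((4 + 25 - 7*25) + 110) = 10450 + 71*((4 + 25 - 175) + 110) = 10450 + 71*(-146 + 110) = 10450 + 71*(-36) = 10450 - 2556 = 7894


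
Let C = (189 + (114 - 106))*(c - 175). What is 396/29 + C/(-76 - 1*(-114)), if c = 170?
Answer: -13517/1102 ≈ -12.266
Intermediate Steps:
C = -985 (C = (189 + (114 - 106))*(170 - 175) = (189 + 8)*(-5) = 197*(-5) = -985)
396/29 + C/(-76 - 1*(-114)) = 396/29 - 985/(-76 - 1*(-114)) = 396*(1/29) - 985/(-76 + 114) = 396/29 - 985/38 = -13517/1102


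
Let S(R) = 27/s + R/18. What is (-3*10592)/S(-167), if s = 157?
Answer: 89798976/25733 ≈ 3489.6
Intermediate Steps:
S(R) = 27/157 + R/18
(-3*10592)/S(-167) = (-3*10592)/(27/157 + (1/18)*(-167)) = -31776/(27/157 - 167/18) = -31776/(-25733/2826) = -31776*(-2826/25733) = 89798976/25733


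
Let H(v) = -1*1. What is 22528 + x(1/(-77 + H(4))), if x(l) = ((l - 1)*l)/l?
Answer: 1757105/78 ≈ 22527.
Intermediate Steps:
H(v) = -1
x(l) = -1 + l (x(l) = ((-1 + l)*l)/l = (l*(-1 + l))/l = -1 + l)
22528 + x(1/(-77 + H(4))) = 22528 + (-1 + 1/(-77 - 1)) = 22528 + (-1 + 1/(-78)) = 22528 + (-1 - 1/78) = 22528 - 79/78 = 1757105/78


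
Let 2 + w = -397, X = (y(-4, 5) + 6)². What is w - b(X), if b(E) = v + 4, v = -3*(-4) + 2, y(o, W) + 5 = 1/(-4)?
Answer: -417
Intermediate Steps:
y(o, W) = -21/4 (y(o, W) = -5 + 1/(-4) = -5 - ¼ = -21/4)
X = 9/16 (X = (-21/4 + 6)² = (¾)² = 9/16 ≈ 0.56250)
v = 14 (v = 12 + 2 = 14)
w = -399 (w = -2 - 397 = -399)
b(E) = 18 (b(E) = 14 + 4 = 18)
w - b(X) = -399 - 1*18 = -399 - 18 = -417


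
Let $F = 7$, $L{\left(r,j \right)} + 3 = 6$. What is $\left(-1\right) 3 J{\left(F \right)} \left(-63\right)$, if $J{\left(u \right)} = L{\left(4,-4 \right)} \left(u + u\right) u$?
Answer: $55566$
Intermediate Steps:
$L{\left(r,j \right)} = 3$ ($L{\left(r,j \right)} = -3 + 6 = 3$)
$J{\left(u \right)} = 6 u^{2}$ ($J{\left(u \right)} = 3 \left(u + u\right) u = 3 \cdot 2 u u = 6 u u = 6 u^{2}$)
$\left(-1\right) 3 J{\left(F \right)} \left(-63\right) = \left(-1\right) 3 \cdot 6 \cdot 7^{2} \left(-63\right) = - 3 \cdot 6 \cdot 49 \left(-63\right) = \left(-3\right) 294 \left(-63\right) = \left(-882\right) \left(-63\right) = 55566$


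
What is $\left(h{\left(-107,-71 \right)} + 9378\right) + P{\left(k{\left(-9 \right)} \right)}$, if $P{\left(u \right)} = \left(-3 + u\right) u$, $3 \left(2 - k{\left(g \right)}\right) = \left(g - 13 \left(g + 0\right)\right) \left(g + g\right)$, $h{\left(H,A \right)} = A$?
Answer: $429857$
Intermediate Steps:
$k{\left(g \right)} = 2 + 8 g^{2}$ ($k{\left(g \right)} = 2 - \frac{\left(g - 13 \left(g + 0\right)\right) \left(g + g\right)}{3} = 2 - \frac{\left(g - 13 g\right) 2 g}{3} = 2 - \frac{- 12 g 2 g}{3} = 2 - \frac{\left(-24\right) g^{2}}{3} = 2 + 8 g^{2}$)
$P{\left(u \right)} = u \left(-3 + u\right)$
$\left(h{\left(-107,-71 \right)} + 9378\right) + P{\left(k{\left(-9 \right)} \right)} = \left(-71 + 9378\right) + \left(2 + 8 \left(-9\right)^{2}\right) \left(-3 + \left(2 + 8 \left(-9\right)^{2}\right)\right) = 9307 + \left(2 + 8 \cdot 81\right) \left(-3 + \left(2 + 8 \cdot 81\right)\right) = 9307 + \left(2 + 648\right) \left(-3 + \left(2 + 648\right)\right) = 9307 + 650 \left(-3 + 650\right) = 9307 + 650 \cdot 647 = 9307 + 420550 = 429857$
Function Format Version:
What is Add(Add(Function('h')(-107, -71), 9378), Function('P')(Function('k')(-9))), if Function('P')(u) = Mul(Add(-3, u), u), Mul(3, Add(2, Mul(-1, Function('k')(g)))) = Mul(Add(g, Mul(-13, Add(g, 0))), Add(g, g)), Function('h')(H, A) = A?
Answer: 429857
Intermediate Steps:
Function('k')(g) = Add(2, Mul(8, Pow(g, 2))) (Function('k')(g) = Add(2, Mul(Rational(-1, 3), Mul(Add(g, Mul(-13, Add(g, 0))), Add(g, g)))) = Add(2, Mul(Rational(-1, 3), Mul(Add(g, Mul(-13, g)), Mul(2, g)))) = Add(2, Mul(Rational(-1, 3), Mul(Mul(-12, g), Mul(2, g)))) = Add(2, Mul(Rational(-1, 3), Mul(-24, Pow(g, 2)))) = Add(2, Mul(8, Pow(g, 2))))
Function('P')(u) = Mul(u, Add(-3, u))
Add(Add(Function('h')(-107, -71), 9378), Function('P')(Function('k')(-9))) = Add(Add(-71, 9378), Mul(Add(2, Mul(8, Pow(-9, 2))), Add(-3, Add(2, Mul(8, Pow(-9, 2)))))) = Add(9307, Mul(Add(2, Mul(8, 81)), Add(-3, Add(2, Mul(8, 81))))) = Add(9307, Mul(Add(2, 648), Add(-3, Add(2, 648)))) = Add(9307, Mul(650, Add(-3, 650))) = Add(9307, Mul(650, 647)) = Add(9307, 420550) = 429857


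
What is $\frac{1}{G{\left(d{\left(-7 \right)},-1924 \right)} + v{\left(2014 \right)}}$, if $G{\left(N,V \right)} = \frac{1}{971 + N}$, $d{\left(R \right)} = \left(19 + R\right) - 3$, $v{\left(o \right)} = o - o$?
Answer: $980$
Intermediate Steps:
$v{\left(o \right)} = 0$
$d{\left(R \right)} = 16 + R$
$\frac{1}{G{\left(d{\left(-7 \right)},-1924 \right)} + v{\left(2014 \right)}} = \frac{1}{\frac{1}{971 + \left(16 - 7\right)} + 0} = \frac{1}{\frac{1}{971 + 9} + 0} = \frac{1}{\frac{1}{980} + 0} = \frac{1}{\frac{1}{980}} = 980$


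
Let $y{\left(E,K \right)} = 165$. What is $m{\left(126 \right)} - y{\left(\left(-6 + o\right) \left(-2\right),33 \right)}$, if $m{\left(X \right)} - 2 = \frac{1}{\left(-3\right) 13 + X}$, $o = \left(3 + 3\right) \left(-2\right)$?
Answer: $- \frac{14180}{87} \approx -162.99$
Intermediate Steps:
$o = -12$ ($o = 6 \left(-2\right) = -12$)
$m{\left(X \right)} = 2 + \frac{1}{-39 + X}$ ($m{\left(X \right)} = 2 + \frac{1}{\left(-3\right) 13 + X} = 2 + \frac{1}{-39 + X}$)
$m{\left(126 \right)} - y{\left(\left(-6 + o\right) \left(-2\right),33 \right)} = \frac{-77 + 2 \cdot 126}{-39 + 126} - 165 = \frac{-77 + 252}{87} - 165 = \frac{1}{87} \cdot 175 - 165 = \frac{175}{87} - 165 = - \frac{14180}{87}$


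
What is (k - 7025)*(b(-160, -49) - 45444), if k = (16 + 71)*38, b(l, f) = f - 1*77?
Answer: 169474830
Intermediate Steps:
b(l, f) = -77 + f (b(l, f) = f - 77 = -77 + f)
k = 3306 (k = 87*38 = 3306)
(k - 7025)*(b(-160, -49) - 45444) = (3306 - 7025)*((-77 - 49) - 45444) = -3719*(-126 - 45444) = -3719*(-45570) = 169474830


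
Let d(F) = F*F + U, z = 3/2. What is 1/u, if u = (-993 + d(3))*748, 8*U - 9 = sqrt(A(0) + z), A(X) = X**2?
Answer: -10484/7707737015 - 2*sqrt(6)/23123211045 ≈ -1.3604e-6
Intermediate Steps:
z = 3/2 (z = 3*(1/2) = 3/2 ≈ 1.5000)
U = 9/8 + sqrt(6)/16 (U = 9/8 + sqrt(0**2 + 3/2)/8 = 9/8 + sqrt(0 + 3/2)/8 = 9/8 + sqrt(3/2)/8 = 9/8 + (sqrt(6)/2)/8 = 9/8 + sqrt(6)/16 ≈ 1.2781)
d(F) = 9/8 + F**2 + sqrt(6)/16 (d(F) = F*F + (9/8 + sqrt(6)/16) = F**2 + (9/8 + sqrt(6)/16) = 9/8 + F**2 + sqrt(6)/16)
u = -1470381/2 + 187*sqrt(6)/4 (u = (-993 + (9/8 + 3**2 + sqrt(6)/16))*748 = (-993 + (9/8 + 9 + sqrt(6)/16))*748 = (-993 + (81/8 + sqrt(6)/16))*748 = (-7863/8 + sqrt(6)/16)*748 = -1470381/2 + 187*sqrt(6)/4 ≈ -7.3508e+5)
1/u = 1/(-1470381/2 + 187*sqrt(6)/4)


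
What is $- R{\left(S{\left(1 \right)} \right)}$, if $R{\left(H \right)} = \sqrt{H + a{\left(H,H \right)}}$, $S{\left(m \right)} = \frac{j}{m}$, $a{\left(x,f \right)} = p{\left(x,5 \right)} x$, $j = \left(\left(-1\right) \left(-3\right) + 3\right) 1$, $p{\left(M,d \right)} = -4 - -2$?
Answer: $- i \sqrt{6} \approx - 2.4495 i$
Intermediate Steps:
$p{\left(M,d \right)} = -2$ ($p{\left(M,d \right)} = -4 + 2 = -2$)
$j = 6$ ($j = \left(3 + 3\right) 1 = 6 \cdot 1 = 6$)
$a{\left(x,f \right)} = - 2 x$
$S{\left(m \right)} = \frac{6}{m}$
$R{\left(H \right)} = \sqrt{- H}$ ($R{\left(H \right)} = \sqrt{H - 2 H} = \sqrt{- H}$)
$- R{\left(S{\left(1 \right)} \right)} = - \sqrt{- \frac{6}{1}} = - \sqrt{- 6 \cdot 1} = - \sqrt{\left(-1\right) 6} = - \sqrt{-6} = - i \sqrt{6}$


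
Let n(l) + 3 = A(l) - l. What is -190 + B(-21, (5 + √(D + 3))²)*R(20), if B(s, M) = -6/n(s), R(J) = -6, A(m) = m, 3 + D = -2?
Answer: -202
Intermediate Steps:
D = -5 (D = -3 - 2 = -5)
n(l) = -3 (n(l) = -3 + (l - l) = -3 + 0 = -3)
B(s, M) = 2 (B(s, M) = -6/(-3) = -6*(-⅓) = 2)
-190 + B(-21, (5 + √(D + 3))²)*R(20) = -190 + 2*(-6) = -190 - 12 = -202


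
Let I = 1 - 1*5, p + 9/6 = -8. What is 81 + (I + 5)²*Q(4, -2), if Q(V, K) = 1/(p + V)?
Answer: 889/11 ≈ 80.818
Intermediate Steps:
p = -19/2 (p = -3/2 - 8 = -19/2 ≈ -9.5000)
I = -4 (I = 1 - 5 = -4)
Q(V, K) = 1/(-19/2 + V)
81 + (I + 5)²*Q(4, -2) = 81 + (-4 + 5)²*(2/(-19 + 2*4)) = 81 + 1²*(2/(-19 + 8)) = 81 + 1*(2/(-11)) = 81 + 1*(2*(-1/11)) = 81 + 1*(-2/11) = 81 - 2/11 = 889/11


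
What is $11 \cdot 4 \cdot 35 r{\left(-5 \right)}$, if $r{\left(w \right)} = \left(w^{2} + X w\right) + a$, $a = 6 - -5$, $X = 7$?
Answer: $1540$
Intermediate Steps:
$a = 11$ ($a = 6 + 5 = 11$)
$r{\left(w \right)} = 11 + w^{2} + 7 w$ ($r{\left(w \right)} = \left(w^{2} + 7 w\right) + 11 = 11 + w^{2} + 7 w$)
$11 \cdot 4 \cdot 35 r{\left(-5 \right)} = 11 \cdot 4 \cdot 35 \left(11 + \left(-5\right)^{2} + 7 \left(-5\right)\right) = 44 \cdot 35 \left(11 + 25 - 35\right) = 1540 \cdot 1 = 1540$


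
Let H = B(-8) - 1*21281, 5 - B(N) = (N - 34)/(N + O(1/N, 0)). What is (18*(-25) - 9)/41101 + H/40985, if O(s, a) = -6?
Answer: -893400294/1684524485 ≈ -0.53036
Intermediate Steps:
B(N) = 5 - (-34 + N)/(-6 + N) (B(N) = 5 - (N - 34)/(N - 6) = 5 - (-34 + N)/(-6 + N))
H = -21279 (H = 4*(1 - 8)/(-6 - 8) - 1*21281 = 4*(-7)/(-14) - 21281 = 4*(-1/14)*(-7) - 21281 = 2 - 21281 = -21279)
(18*(-25) - 9)/41101 + H/40985 = (18*(-25) - 9)/41101 - 21279/40985 = (-450 - 9)*(1/41101) - 21279*1/40985 = -459*1/41101 - 21279/40985 = -459/41101 - 21279/40985 = -893400294/1684524485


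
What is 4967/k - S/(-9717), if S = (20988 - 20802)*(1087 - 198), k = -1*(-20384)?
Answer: 1139613425/66023776 ≈ 17.261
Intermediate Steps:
k = 20384
S = 165354 (S = 186*889 = 165354)
4967/k - S/(-9717) = 4967/20384 - 1*165354/(-9717) = 4967*(1/20384) - 165354*(-1/9717) = 4967/20384 + 55118/3239 = 1139613425/66023776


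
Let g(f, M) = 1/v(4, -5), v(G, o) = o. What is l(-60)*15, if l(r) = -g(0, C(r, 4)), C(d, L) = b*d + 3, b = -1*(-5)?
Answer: 3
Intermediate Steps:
b = 5
C(d, L) = 3 + 5*d (C(d, L) = 5*d + 3 = 3 + 5*d)
g(f, M) = -⅕ (g(f, M) = 1/(-5) = -⅕)
l(r) = ⅕ (l(r) = -1*(-⅕) = ⅕)
l(-60)*15 = (⅕)*15 = 3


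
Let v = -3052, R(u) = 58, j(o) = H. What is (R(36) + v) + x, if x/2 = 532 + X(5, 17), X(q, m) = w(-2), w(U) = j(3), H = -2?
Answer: -1934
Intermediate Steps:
j(o) = -2
w(U) = -2
X(q, m) = -2
x = 1060 (x = 2*(532 - 2) = 2*530 = 1060)
(R(36) + v) + x = (58 - 3052) + 1060 = -2994 + 1060 = -1934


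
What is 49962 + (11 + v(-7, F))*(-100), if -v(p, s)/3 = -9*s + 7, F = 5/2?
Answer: 44212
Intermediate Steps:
F = 5/2 (F = 5*(1/2) = 5/2 ≈ 2.5000)
v(p, s) = -21 + 27*s (v(p, s) = -3*(-9*s + 7) = -3*(7 - 9*s) = -21 + 27*s)
49962 + (11 + v(-7, F))*(-100) = 49962 + (11 + (-21 + 27*(5/2)))*(-100) = 49962 + (11 + (-21 + 135/2))*(-100) = 49962 + (11 + 93/2)*(-100) = 49962 + (115/2)*(-100) = 49962 - 5750 = 44212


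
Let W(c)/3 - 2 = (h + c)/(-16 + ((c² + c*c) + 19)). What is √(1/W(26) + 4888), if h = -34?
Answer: √321187953198/8106 ≈ 69.915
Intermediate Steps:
W(c) = 6 + 3*(-34 + c)/(3 + 2*c²) (W(c) = 6 + 3*((-34 + c)/(-16 + ((c² + c*c) + 19))) = 6 + 3*((-34 + c)/(-16 + ((c² + c²) + 19))) = 6 + 3*((-34 + c)/(-16 + (2*c² + 19))) = 6 + 3*((-34 + c)/(-16 + (19 + 2*c²))) = 6 + 3*((-34 + c)/(3 + 2*c²)) = 6 + 3*(-34 + c)/(3 + 2*c²))
√(1/W(26) + 4888) = √(1/(3*(-28 + 26 + 4*26²)/(3 + 2*26²)) + 4888) = √(1/(3*(-28 + 26 + 4*676)/(3 + 2*676)) + 4888) = √(1/(3*(-28 + 26 + 2704)/(3 + 1352)) + 4888) = √(1/(3*2702/1355) + 4888) = √(1/(3*(1/1355)*2702) + 4888) = √(1/(8106/1355) + 4888) = √(1355/8106 + 4888) = √(39623483/8106) = √321187953198/8106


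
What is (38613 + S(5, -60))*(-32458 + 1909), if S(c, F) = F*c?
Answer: -1170423837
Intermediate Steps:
(38613 + S(5, -60))*(-32458 + 1909) = (38613 - 60*5)*(-32458 + 1909) = (38613 - 300)*(-30549) = 38313*(-30549) = -1170423837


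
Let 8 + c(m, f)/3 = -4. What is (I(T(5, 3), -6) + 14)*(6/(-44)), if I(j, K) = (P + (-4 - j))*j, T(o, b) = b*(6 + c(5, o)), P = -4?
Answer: 11049/11 ≈ 1004.5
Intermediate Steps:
c(m, f) = -36 (c(m, f) = -24 + 3*(-4) = -24 - 12 = -36)
T(o, b) = -30*b (T(o, b) = b*(6 - 36) = b*(-30) = -30*b)
I(j, K) = j*(-8 - j) (I(j, K) = (-4 + (-4 - j))*j = (-8 - j)*j = j*(-8 - j))
(I(T(5, 3), -6) + 14)*(6/(-44)) = (-(-30*3)*(8 - 30*3) + 14)*(6/(-44)) = (-1*(-90)*(8 - 90) + 14)*(6*(-1/44)) = (-1*(-90)*(-82) + 14)*(-3/22) = (-7380 + 14)*(-3/22) = -7366*(-3/22) = 11049/11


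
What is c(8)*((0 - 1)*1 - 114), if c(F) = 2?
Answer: -230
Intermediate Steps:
c(8)*((0 - 1)*1 - 114) = 2*((0 - 1)*1 - 114) = 2*(-1*1 - 114) = 2*(-1 - 114) = 2*(-115) = -230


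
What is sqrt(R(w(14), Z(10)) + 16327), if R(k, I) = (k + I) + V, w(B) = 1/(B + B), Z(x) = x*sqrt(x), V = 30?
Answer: sqrt(3205979 + 1960*sqrt(10))/14 ≈ 128.02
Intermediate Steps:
Z(x) = x**(3/2)
w(B) = 1/(2*B)
R(k, I) = 30 + I + k (R(k, I) = (k + I) + 30 = (I + k) + 30 = 30 + I + k)
sqrt(R(w(14), Z(10)) + 16327) = sqrt((30 + 10**(3/2) + (1/2)/14) + 16327) = sqrt((30 + 10*sqrt(10) + (1/2)*(1/14)) + 16327) = sqrt((30 + 10*sqrt(10) + 1/28) + 16327) = sqrt((841/28 + 10*sqrt(10)) + 16327) = sqrt(457997/28 + 10*sqrt(10))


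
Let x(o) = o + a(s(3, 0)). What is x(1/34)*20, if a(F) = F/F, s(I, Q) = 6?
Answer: 350/17 ≈ 20.588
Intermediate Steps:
a(F) = 1
x(o) = 1 + o (x(o) = o + 1 = 1 + o)
x(1/34)*20 = (1 + 1/34)*20 = (35/34)*20 = 350/17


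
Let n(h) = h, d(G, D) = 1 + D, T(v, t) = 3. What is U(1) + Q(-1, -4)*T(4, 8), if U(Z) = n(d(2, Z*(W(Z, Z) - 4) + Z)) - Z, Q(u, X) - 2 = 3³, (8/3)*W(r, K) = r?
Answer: 675/8 ≈ 84.375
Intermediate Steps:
W(r, K) = 3*r/8
Q(u, X) = 29 (Q(u, X) = 2 + 3³ = 2 + 27 = 29)
U(Z) = 1 + Z*(-4 + 3*Z/8) (U(Z) = (1 + (Z*(3*Z/8 - 4) + Z)) - Z = (1 + (Z*(-4 + 3*Z/8) + Z)) - Z = (1 + (Z + Z*(-4 + 3*Z/8))) - Z = (1 + Z + Z*(-4 + 3*Z/8)) - Z = 1 + Z*(-4 + 3*Z/8))
U(1) + Q(-1, -4)*T(4, 8) = (1 - 4*1 + (3/8)*1²) + 29*3 = (1 - 4 + (3/8)*1) + 87 = (1 - 4 + 3/8) + 87 = -21/8 + 87 = 675/8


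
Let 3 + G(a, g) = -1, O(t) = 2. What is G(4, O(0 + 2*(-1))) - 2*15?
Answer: -34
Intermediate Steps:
G(a, g) = -4 (G(a, g) = -3 - 1 = -4)
G(4, O(0 + 2*(-1))) - 2*15 = -4 - 2*15 = -4 - 30 = -34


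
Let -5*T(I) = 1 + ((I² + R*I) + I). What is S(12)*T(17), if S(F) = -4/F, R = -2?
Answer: 91/5 ≈ 18.200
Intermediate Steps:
T(I) = -⅕ - I²/5 + I/5 (T(I) = -(1 + ((I² - 2*I) + I))/5 = -(1 + (I² - I))/5 = -(1 + I² - I)/5 = -⅕ - I²/5 + I/5)
S(12)*T(17) = (-4/12)*(-⅕ - ⅕*17² + (⅕)*17) = (-4*1/12)*(-⅕ - ⅕*289 + 17/5) = -(-⅕ - 289/5 + 17/5)/3 = -⅓*(-273/5) = 91/5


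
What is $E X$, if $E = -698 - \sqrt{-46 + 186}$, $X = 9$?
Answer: $-6282 - 18 \sqrt{35} \approx -6388.5$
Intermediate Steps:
$E = -698 - 2 \sqrt{35}$ ($E = -698 - \sqrt{140} = -698 - 2 \sqrt{35} \approx -709.83$)
$E X = \left(-698 - 2 \sqrt{35}\right) 9 = -6282 - 18 \sqrt{35}$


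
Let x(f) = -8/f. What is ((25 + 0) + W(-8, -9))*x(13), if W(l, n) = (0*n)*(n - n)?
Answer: -200/13 ≈ -15.385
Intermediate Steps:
W(l, n) = 0 (W(l, n) = 0*0 = 0)
((25 + 0) + W(-8, -9))*x(13) = ((25 + 0) + 0)*(-8/13) = (25 + 0)*(-8*1/13) = 25*(-8/13) = -200/13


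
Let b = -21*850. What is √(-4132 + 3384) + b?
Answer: -17850 + 2*I*√187 ≈ -17850.0 + 27.35*I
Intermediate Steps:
b = -17850
√(-4132 + 3384) + b = √(-4132 + 3384) - 17850 = √(-748) - 17850 = 2*I*√187 - 17850 = -17850 + 2*I*√187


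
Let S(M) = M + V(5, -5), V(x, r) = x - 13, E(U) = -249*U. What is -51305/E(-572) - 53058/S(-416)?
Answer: 470949469/3774342 ≈ 124.78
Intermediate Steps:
V(x, r) = -13 + x
S(M) = -8 + M (S(M) = M + (-13 + 5) = M - 8 = -8 + M)
-51305/E(-572) - 53058/S(-416) = -51305/((-249*(-572))) - 53058/(-8 - 416) = -51305/142428 - 53058/(-424) = -51305*1/142428 - 53058*(-1/424) = -51305/142428 + 26529/212 = 470949469/3774342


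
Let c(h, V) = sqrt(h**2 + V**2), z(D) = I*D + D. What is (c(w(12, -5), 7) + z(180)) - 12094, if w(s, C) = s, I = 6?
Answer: -10834 + sqrt(193) ≈ -10820.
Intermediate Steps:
z(D) = 7*D (z(D) = 6*D + D = 7*D)
c(h, V) = sqrt(V**2 + h**2)
(c(w(12, -5), 7) + z(180)) - 12094 = (sqrt(7**2 + 12**2) + 7*180) - 12094 = (sqrt(49 + 144) + 1260) - 12094 = (sqrt(193) + 1260) - 12094 = (1260 + sqrt(193)) - 12094 = -10834 + sqrt(193)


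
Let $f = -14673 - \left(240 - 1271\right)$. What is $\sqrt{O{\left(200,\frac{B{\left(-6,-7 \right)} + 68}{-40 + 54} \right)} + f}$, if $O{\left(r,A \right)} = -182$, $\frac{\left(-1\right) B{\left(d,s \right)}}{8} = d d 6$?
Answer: $48 i \sqrt{6} \approx 117.58 i$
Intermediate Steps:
$B{\left(d,s \right)} = - 48 d^{2}$ ($B{\left(d,s \right)} = - 8 d d 6 = - 8 d^{2} \cdot 6 = - 8 \cdot 6 d^{2} = - 48 d^{2}$)
$f = -13642$ ($f = -14673 - \left(240 - 1271\right) = -14673 - -1031 = -14673 + 1031 = -13642$)
$\sqrt{O{\left(200,\frac{B{\left(-6,-7 \right)} + 68}{-40 + 54} \right)} + f} = \sqrt{-182 - 13642} = \sqrt{-13824} = 48 i \sqrt{6}$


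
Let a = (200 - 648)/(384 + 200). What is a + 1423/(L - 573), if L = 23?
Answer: -134679/40150 ≈ -3.3544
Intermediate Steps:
a = -56/73 (a = -448/584 = -448*1/584 = -56/73 ≈ -0.76712)
a + 1423/(L - 573) = -56/73 + 1423/(23 - 573) = -56/73 + 1423/(-550) = -56/73 + 1423*(-1/550) = -56/73 - 1423/550 = -134679/40150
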